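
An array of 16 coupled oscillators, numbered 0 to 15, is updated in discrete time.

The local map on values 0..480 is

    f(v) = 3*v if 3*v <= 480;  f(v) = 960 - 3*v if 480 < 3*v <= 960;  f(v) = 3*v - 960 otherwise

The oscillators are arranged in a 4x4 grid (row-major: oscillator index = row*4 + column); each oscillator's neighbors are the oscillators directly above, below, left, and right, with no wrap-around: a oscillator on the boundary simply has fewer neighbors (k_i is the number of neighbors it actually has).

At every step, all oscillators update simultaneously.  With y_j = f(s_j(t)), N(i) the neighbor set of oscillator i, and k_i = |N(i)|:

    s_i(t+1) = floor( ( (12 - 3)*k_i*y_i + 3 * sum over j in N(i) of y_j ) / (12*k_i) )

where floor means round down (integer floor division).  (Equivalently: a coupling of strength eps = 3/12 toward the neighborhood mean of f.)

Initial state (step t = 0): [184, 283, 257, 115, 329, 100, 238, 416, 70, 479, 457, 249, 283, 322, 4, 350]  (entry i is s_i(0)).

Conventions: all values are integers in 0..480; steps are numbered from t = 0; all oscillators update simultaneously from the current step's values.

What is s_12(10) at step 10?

Simulating step by step:
t=0: [184, 283, 257, 115, 329, 100, 238, 416, 70, 479, 457, 249, 283, 322, 4, 350]
t=1: [323, 158, 200, 318, 96, 278, 258, 283, 208, 415, 367, 225, 110, 54, 51, 95]
t=2: [102, 396, 325, 63, 255, 171, 185, 123, 327, 261, 162, 258, 309, 185, 163, 268]
t=3: [282, 235, 79, 189, 210, 398, 385, 341, 49, 216, 432, 222, 78, 360, 439, 199]
t=4: [158, 240, 248, 332, 288, 243, 200, 120, 183, 286, 324, 284, 208, 165, 336, 353]
t=5: [397, 256, 215, 99, 165, 223, 321, 312, 352, 146, 47, 120, 361, 389, 84, 93]
t=6: [255, 213, 277, 265, 400, 286, 50, 73, 157, 374, 171, 307, 130, 223, 241, 285]
t=7: [216, 276, 149, 167, 244, 131, 168, 193, 419, 203, 372, 93, 387, 284, 248, 113]
t=8: [279, 195, 422, 447, 254, 367, 428, 385, 287, 322, 198, 282, 201, 145, 212, 316]
t=9: [163, 328, 319, 348, 178, 162, 306, 214, 121, 69, 322, 133, 334, 383, 310, 63]
t=10: [409, 97, 14, 103, 428, 399, 81, 282, 328, 219, 46, 342, 100, 165, 54, 195]

Answer: s_12(10) = 100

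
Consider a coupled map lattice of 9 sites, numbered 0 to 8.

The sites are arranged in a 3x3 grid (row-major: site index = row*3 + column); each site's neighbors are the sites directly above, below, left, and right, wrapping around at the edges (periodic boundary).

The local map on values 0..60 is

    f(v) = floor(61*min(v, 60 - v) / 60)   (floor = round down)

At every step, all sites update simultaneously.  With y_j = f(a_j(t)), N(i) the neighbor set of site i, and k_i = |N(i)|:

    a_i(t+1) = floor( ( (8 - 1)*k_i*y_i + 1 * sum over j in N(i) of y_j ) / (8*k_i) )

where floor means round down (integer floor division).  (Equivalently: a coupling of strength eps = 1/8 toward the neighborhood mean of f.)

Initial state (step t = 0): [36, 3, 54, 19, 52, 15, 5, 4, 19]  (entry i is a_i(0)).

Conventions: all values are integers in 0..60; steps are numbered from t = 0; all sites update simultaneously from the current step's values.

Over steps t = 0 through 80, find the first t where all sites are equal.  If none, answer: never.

Answer: 18
Key observation: Synchronization is absorbing here: once all sites are equal they stay equal, and step 18 is the first all-equal step.

Derivation:
t=0: [36, 3, 54, 19, 52, 15, 5, 4, 19]  (not all equal)
t=1: [22, 3, 7, 18, 8, 14, 6, 4, 17]  (not all equal)
t=2: [20, 3, 7, 17, 8, 13, 7, 4, 15]  (not all equal)
t=3: [18, 3, 7, 16, 8, 12, 7, 4, 14]  (not all equal)
t=4: [16, 3, 7, 15, 8, 11, 7, 4, 13]  (not all equal)
t=5: [15, 3, 7, 14, 8, 10, 7, 4, 12]  (not all equal)
t=6: [14, 3, 7, 13, 7, 10, 7, 4, 11]  (not all equal)
t=7: [13, 3, 7, 12, 7, 9, 7, 4, 10]  (not all equal)
t=8: [12, 3, 7, 11, 7, 9, 7, 4, 9]  (not all equal)
t=9: [11, 3, 7, 10, 6, 8, 7, 4, 8]  (not all equal)
t=10: [10, 3, 7, 9, 6, 7, 7, 4, 7]  (not all equal)
t=11: [9, 3, 6, 8, 5, 7, 7, 4, 6]  (not all equal)
t=12: [8, 3, 6, 7, 5, 6, 6, 4, 6]  (not all equal)
t=13: [7, 3, 5, 6, 5, 6, 6, 4, 5]  (not all equal)
t=14: [6, 3, 5, 6, 4, 5, 5, 4, 5]  (not all equal)
t=15: [5, 3, 4, 5, 4, 5, 5, 4, 4]  (not all equal)
t=16: [4, 3, 4, 4, 4, 4, 4, 4, 4]  (not all equal)
t=17: [3, 3, 3, 4, 3, 4, 4, 3, 4]  (not all equal)
t=18: [3, 3, 3, 3, 3, 3, 3, 3, 3]  (all equal)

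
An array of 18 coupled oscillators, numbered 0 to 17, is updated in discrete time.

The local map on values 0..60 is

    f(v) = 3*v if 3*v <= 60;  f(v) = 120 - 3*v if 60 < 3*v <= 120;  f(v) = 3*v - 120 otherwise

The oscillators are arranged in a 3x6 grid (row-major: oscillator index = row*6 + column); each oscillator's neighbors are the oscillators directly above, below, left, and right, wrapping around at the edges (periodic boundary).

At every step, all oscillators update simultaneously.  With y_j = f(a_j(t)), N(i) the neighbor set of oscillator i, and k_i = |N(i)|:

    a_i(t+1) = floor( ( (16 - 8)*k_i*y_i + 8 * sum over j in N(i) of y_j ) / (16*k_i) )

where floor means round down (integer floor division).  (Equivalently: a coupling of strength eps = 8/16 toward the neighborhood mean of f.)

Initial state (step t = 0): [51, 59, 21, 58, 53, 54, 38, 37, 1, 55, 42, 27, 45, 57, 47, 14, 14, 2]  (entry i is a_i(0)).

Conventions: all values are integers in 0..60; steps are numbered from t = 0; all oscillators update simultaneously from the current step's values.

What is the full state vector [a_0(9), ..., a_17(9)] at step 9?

Simulating step by step:
t=0: [51, 59, 21, 58, 53, 54, 38, 37, 1, 55, 42, 27, 45, 57, 47, 14, 14, 2]
t=1: [31, 47, 45, 49, 37, 35, 15, 19, 18, 35, 23, 27, 19, 38, 29, 41, 32, 20]
t=2: [30, 23, 24, 18, 19, 24, 45, 44, 42, 24, 36, 40, 45, 24, 26, 13, 27, 46]
t=3: [31, 42, 43, 51, 47, 37, 14, 21, 21, 37, 24, 11, 21, 39, 38, 42, 35, 21]
t=4: [27, 15, 17, 22, 23, 21, 42, 42, 38, 22, 33, 36, 44, 17, 12, 10, 24, 42]
t=5: [34, 40, 43, 50, 48, 42, 11, 16, 21, 40, 31, 17, 18, 37, 35, 39, 37, 19]
t=6: [20, 10, 17, 19, 21, 21, 37, 36, 37, 14, 24, 40, 41, 19, 17, 8, 18, 43]
t=7: [42, 37, 43, 50, 55, 44, 13, 19, 24, 38, 43, 15, 18, 40, 43, 37, 44, 18]
t=8: [17, 13, 16, 23, 30, 24, 39, 40, 34, 15, 18, 36, 39, 16, 12, 11, 20, 42]
t=9: [37, 37, 42, 45, 41, 36, 9, 13, 25, 42, 45, 19, 15, 33, 36, 40, 45, 18]

Answer: [37, 37, 42, 45, 41, 36, 9, 13, 25, 42, 45, 19, 15, 33, 36, 40, 45, 18]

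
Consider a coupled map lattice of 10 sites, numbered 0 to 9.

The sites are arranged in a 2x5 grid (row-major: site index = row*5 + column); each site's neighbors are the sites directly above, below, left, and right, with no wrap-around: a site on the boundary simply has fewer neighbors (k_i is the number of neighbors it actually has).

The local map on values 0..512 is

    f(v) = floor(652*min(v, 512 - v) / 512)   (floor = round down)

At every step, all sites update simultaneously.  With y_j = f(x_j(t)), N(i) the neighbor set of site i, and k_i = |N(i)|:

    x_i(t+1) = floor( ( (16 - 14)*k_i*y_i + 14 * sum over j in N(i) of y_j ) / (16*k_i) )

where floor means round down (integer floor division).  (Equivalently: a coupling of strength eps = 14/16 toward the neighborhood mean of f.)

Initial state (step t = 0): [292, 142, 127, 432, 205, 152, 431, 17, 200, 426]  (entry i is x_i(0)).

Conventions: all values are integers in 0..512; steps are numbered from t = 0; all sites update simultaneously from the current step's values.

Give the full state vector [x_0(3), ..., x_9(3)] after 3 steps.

Simulating step by step:
t=0: [292, 142, 127, 432, 205, 152, 431, 17, 200, 426]
t=1: [198, 181, 108, 209, 124, 191, 127, 153, 99, 238]
t=2: [238, 189, 218, 155, 268, 211, 214, 147, 238, 161]
t=3: [260, 278, 216, 284, 214, 285, 236, 271, 209, 293]

Answer: [260, 278, 216, 284, 214, 285, 236, 271, 209, 293]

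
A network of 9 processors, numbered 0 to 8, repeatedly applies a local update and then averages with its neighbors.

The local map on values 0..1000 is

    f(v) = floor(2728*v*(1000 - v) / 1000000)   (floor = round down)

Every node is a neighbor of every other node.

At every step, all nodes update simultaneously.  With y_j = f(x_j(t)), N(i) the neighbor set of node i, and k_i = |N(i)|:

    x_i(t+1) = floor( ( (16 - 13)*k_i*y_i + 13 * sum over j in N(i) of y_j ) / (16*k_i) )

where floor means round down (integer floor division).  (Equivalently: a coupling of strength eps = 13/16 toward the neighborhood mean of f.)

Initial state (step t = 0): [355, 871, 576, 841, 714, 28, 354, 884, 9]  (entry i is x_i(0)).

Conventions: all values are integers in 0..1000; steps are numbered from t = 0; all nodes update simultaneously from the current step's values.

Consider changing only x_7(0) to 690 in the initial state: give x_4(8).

Simulating step by step:
t=0: [355, 871, 576, 841, 714, 28, 354, 690, 9]
t=1: [441, 414, 445, 419, 435, 394, 441, 438, 390]
t=2: [665, 664, 665, 664, 665, 663, 665, 665, 663]
t=3: [607, 607, 607, 607, 607, 607, 607, 607, 607]
t=4: [650, 650, 650, 650, 650, 650, 650, 650, 650]
t=5: [620, 620, 620, 620, 620, 620, 620, 620, 620]
t=6: [642, 642, 642, 642, 642, 642, 642, 642, 642]
t=7: [626, 626, 626, 626, 626, 626, 626, 626, 626]
t=8: [638, 638, 638, 638, 638, 638, 638, 638, 638]

Answer: x_4(8) = 638
Key observation: This trace re-runs the system from the modified initial state.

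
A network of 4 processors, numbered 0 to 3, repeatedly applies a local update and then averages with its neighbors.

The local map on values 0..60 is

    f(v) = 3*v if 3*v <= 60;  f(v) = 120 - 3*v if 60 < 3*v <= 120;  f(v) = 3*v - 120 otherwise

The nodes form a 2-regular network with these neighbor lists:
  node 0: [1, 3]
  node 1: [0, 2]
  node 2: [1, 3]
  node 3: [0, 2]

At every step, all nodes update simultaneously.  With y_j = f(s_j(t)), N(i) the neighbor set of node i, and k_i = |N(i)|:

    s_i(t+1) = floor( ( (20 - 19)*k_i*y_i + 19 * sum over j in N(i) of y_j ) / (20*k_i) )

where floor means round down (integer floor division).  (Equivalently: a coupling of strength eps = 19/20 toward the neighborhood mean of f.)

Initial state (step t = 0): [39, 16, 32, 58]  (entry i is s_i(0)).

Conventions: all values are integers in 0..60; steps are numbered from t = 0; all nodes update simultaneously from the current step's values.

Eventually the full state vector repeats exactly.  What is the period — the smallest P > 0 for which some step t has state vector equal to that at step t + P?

Simulating step by step:
t=0: [39, 16, 32, 58]
t=1: [48, 15, 49, 15]
t=2: [43, 26, 44, 26]
t=3: [40, 12, 40, 12]
t=4: [34, 1, 34, 1]
t=5: [3, 17, 3, 17]
t=6: [48, 11, 48, 11]
t=7: [32, 24, 32, 24]
t=8: [46, 25, 46, 25]
t=9: [43, 19, 43, 19]
t=10: [54, 11, 54, 11]
t=11: [33, 41, 33, 41]
t=12: [3, 20, 3, 20]
t=13: [57, 11, 57, 11]
t=14: [33, 50, 33, 50]
t=15: [29, 21, 29, 21]
t=16: [55, 34, 55, 34]
t=17: [19, 43, 19, 43]
t=18: [11, 54, 11, 54]
t=19: [41, 33, 41, 33]
t=20: [20, 3, 20, 3]
t=21: [11, 57, 11, 57]
t=22: [50, 33, 50, 33]
t=23: [21, 29, 21, 29]
t=24: [34, 55, 34, 55]
t=25: [43, 19, 43, 19]

Answer: 16
Key observation: The state at step 9, [43, 19, 43, 19], reappears at step 25 — and no state repeats earlier — so the cycle the system enters has period 16.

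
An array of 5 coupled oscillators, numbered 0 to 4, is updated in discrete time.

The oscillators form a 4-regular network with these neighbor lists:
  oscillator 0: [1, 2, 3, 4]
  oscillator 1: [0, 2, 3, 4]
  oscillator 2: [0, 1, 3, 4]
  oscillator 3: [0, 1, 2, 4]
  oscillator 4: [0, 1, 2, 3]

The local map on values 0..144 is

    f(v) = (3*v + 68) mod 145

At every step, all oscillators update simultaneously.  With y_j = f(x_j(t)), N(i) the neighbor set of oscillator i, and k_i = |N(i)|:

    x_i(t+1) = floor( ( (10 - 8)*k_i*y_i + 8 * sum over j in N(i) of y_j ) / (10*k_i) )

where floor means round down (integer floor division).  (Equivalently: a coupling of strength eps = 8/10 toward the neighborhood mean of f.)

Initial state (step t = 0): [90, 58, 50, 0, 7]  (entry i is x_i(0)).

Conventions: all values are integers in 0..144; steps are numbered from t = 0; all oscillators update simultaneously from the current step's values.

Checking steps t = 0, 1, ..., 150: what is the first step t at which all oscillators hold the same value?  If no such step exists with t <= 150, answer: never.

Answer: 1
Key observation: Synchronization is absorbing here: once all oscillators are equal they stay equal, and step 1 is the first all-equal step.

Derivation:
t=0: [90, 58, 50, 0, 7]  (not all equal)
t=1: [75, 75, 75, 75, 75]  (all equal)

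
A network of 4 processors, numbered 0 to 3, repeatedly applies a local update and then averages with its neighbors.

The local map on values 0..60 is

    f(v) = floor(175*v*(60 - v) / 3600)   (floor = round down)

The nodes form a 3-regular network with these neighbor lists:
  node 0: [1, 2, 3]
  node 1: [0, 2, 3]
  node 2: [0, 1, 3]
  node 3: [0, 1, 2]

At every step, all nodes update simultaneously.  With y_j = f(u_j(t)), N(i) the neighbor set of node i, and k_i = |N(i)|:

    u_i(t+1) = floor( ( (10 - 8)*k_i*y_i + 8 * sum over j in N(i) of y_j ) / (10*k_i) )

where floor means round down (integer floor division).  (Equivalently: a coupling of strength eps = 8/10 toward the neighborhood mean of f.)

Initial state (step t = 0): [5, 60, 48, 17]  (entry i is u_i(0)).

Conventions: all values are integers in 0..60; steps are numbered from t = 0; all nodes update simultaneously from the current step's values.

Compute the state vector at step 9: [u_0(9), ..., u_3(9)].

Simulating step by step:
t=0: [5, 60, 48, 17]
t=1: [19, 20, 18, 17]
t=2: [36, 36, 36, 36]
t=3: [42, 42, 42, 42]
t=4: [36, 36, 36, 36]
t=5: [42, 42, 42, 42]
t=6: [36, 36, 36, 36]
t=7: [42, 42, 42, 42]
t=8: [36, 36, 36, 36]
t=9: [42, 42, 42, 42]

Answer: [42, 42, 42, 42]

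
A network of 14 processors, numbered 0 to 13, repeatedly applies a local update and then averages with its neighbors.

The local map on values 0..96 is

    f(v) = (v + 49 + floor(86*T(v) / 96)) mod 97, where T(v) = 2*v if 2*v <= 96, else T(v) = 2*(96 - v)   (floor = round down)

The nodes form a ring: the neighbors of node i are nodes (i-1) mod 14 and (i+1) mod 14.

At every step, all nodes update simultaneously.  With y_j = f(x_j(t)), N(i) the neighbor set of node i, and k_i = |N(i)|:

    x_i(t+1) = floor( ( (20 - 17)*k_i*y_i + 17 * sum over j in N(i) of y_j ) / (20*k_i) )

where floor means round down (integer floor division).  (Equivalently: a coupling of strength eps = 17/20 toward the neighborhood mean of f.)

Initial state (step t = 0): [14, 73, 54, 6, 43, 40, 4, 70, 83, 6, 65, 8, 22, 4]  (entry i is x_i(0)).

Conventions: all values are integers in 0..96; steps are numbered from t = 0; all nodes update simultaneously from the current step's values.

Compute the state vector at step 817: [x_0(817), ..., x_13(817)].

Answer: [68, 68, 69, 69, 68, 68, 68, 68, 68, 68, 68, 68, 68, 68]
Key observation: The state at step 8, [70, 69, 69, 69, 69, 70, 70, 70, 70, 70, 70, 70, 70, 70], reappears at step 10: the system is in a cycle of period 2 from step 8 on.  Therefore the state at step 817 equals the state at step 8 + ((817 - 8) mod 2) = 9, which is [68, 68, 69, 69, 68, 68, 68, 68, 68, 68, 68, 68, 68, 68].

Derivation:
t=0: [14, 73, 54, 6, 43, 40, 4, 70, 83, 6, 65, 8, 22, 4]
t=1: [66, 81, 67, 74, 65, 65, 64, 60, 65, 65, 68, 46, 57, 51]
t=2: [71, 68, 63, 70, 69, 72, 73, 73, 73, 71, 75, 74, 80, 75]
t=3: [67, 70, 69, 70, 67, 67, 66, 66, 66, 65, 65, 62, 63, 63]
t=4: [70, 69, 68, 69, 69, 70, 70, 71, 71, 71, 72, 73, 74, 72]
t=5: [68, 69, 69, 69, 68, 68, 67, 67, 67, 67, 66, 66, 66, 66]
t=6: [70, 69, 69, 69, 69, 70, 70, 70, 70, 70, 70, 71, 71, 70]
t=7: [68, 68, 69, 69, 68, 68, 68, 68, 68, 68, 67, 67, 67, 67]
t=8: [70, 69, 69, 69, 69, 70, 70, 70, 70, 70, 70, 70, 70, 70]
t=9: [68, 68, 69, 69, 68, 68, 68, 68, 68, 68, 68, 68, 68, 68]
t=10: [70, 69, 69, 69, 69, 70, 70, 70, 70, 70, 70, 70, 70, 70]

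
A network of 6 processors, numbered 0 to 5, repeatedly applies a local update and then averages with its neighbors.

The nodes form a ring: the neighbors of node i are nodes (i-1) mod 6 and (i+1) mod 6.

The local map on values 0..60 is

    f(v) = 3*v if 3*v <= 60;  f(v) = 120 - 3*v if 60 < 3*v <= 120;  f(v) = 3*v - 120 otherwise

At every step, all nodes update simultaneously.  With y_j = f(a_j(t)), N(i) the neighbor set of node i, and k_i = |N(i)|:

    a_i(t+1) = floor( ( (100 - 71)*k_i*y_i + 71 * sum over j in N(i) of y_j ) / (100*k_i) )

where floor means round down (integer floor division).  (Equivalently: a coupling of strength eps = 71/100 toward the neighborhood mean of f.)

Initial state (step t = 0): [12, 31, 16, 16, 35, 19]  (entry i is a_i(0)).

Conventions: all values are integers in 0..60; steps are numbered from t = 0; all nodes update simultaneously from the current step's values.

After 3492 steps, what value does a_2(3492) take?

Simulating step by step:
t=0: [12, 31, 16, 16, 35, 19]
t=1: [40, 37, 40, 36, 41, 34]
t=2: [9, 2, 7, 4, 11, 6]
t=3: [16, 18, 12, 22, 20, 26]
t=4: [48, 45, 48, 49, 51, 50]
t=5: [22, 21, 21, 28, 29, 28]
t=6: [48, 55, 49, 42, 35, 41]
t=7: [24, 31, 25, 16, 7, 14]
t=8: [38, 40, 39, 37, 38, 36]
t=9: [6, 3, 4, 5, 9, 7]
t=10: [15, 13, 12, 18, 20, 22]
t=11: [46, 40, 43, 49, 55, 52]
t=12: [18, 9, 12, 27, 35, 32]
t=13: [33, 39, 33, 29, 26, 31]
t=14: [16, 15, 18, 31, 33, 30]
t=15: [40, 49, 41, 34, 26, 33]
t=16: [17, 8, 16, 21, 26, 21]
t=17: [43, 42, 42, 48, 52, 49]
t=18: [14, 7, 12, 21, 28, 23]
t=19: [37, 33, 38, 42, 48, 42]
t=20: [12, 11, 11, 12, 11, 13]
t=21: [36, 34, 34, 33, 36, 35]
t=22: [15, 15, 19, 16, 16, 12]
t=23: [41, 49, 49, 51, 43, 43]
t=24: [13, 18, 29, 22, 17, 6]
t=25: [36, 41, 47, 45, 40, 37]
t=26: [7, 12, 12, 11, 8, 6]
t=27: [25, 30, 34, 30, 25, 21]
t=28: [43, 31, 26, 31, 43, 48]
t=29: [20, 25, 31, 25, 20, 13]
t=30: [47, 43, 39, 43, 47, 53]
t=31: [23, 11, 7, 11, 23, 26]
t=32: [41, 35, 29, 35, 41, 48]
t=33: [14, 17, 20, 17, 14, 9]
t=34: [39, 51, 53, 51, 39, 37]
t=35: [15, 24, 34, 24, 15, 4]
t=36: [34, 36, 39, 36, 34, 35]
t=37: [14, 10, 9, 10, 14, 17]
t=38: [40, 33, 29, 33, 40, 44]
t=39: [11, 17, 24, 17, 11, 3]
t=40: [30, 43, 50, 43, 30, 26]
t=41: [26, 23, 15, 23, 26, 33]
t=42: [37, 45, 49, 45, 37, 35]
t=43: [13, 17, 18, 17, 13, 10]
t=44: [40, 47, 51, 47, 40, 36]
t=45: [11, 17, 24, 17, 11, 3]

Answer: a_2(3492) = 49
Key observation: The state at step 39, [11, 17, 24, 17, 11, 3], reappears at step 45: the system is in a cycle of period 6 from step 39 on.  Therefore the state at step 3492 equals the state at step 39 + ((3492 - 39) mod 6) = 42, which is [37, 45, 49, 45, 37, 35].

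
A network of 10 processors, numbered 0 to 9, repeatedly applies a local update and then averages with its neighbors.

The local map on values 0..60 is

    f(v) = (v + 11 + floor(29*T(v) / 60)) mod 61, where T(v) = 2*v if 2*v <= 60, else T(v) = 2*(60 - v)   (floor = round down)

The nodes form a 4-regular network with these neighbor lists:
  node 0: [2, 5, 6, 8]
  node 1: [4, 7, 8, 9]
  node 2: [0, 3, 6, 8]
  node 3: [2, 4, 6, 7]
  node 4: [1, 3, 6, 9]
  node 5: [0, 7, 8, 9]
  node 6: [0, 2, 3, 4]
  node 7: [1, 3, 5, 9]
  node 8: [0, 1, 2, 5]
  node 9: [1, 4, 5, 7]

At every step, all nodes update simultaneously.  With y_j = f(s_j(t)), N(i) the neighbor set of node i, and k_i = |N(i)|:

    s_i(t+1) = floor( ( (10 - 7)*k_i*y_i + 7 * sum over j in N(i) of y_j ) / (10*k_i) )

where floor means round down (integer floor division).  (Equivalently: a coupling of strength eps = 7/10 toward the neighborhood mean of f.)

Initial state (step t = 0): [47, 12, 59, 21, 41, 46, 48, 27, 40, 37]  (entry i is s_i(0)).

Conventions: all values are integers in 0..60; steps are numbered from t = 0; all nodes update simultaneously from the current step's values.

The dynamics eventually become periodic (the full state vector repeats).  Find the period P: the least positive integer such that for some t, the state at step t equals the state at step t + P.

Simulating step by step:
t=0: [47, 12, 59, 21, 41, 46, 48, 27, 40, 37]
t=1: [9, 15, 16, 20, 20, 7, 16, 19, 13, 12]
t=2: [33, 41, 39, 46, 44, 32, 42, 40, 34, 38]
t=3: [9, 9, 9, 9, 9, 9, 9, 9, 9, 9]
t=4: [28, 28, 28, 28, 28, 28, 28, 28, 28, 28]
t=5: [5, 5, 5, 5, 5, 5, 5, 5, 5, 5]
t=6: [20, 20, 20, 20, 20, 20, 20, 20, 20, 20]
t=7: [50, 50, 50, 50, 50, 50, 50, 50, 50, 50]
t=8: [9, 9, 9, 9, 9, 9, 9, 9, 9, 9]

Answer: 5
Key observation: The state at step 3, [9, 9, 9, 9, 9, 9, 9, 9, 9, 9], reappears at step 8 — and no state repeats earlier — so the cycle the system enters has period 5.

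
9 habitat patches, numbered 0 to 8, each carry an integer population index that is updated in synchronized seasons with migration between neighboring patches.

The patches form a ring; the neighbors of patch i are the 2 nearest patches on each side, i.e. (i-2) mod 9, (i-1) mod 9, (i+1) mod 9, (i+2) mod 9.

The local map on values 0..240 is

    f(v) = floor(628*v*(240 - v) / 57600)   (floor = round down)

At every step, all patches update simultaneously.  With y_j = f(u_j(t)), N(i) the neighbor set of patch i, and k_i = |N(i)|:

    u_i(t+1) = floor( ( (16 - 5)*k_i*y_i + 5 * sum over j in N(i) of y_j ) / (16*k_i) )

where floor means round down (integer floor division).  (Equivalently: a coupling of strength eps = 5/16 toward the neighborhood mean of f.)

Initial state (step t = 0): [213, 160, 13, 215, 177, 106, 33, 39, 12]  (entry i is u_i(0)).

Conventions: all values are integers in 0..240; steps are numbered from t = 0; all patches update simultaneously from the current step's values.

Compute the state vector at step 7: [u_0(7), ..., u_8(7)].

Simulating step by step:
t=0: [213, 160, 13, 215, 177, 106, 33, 39, 12]
t=1: [64, 109, 51, 74, 108, 132, 81, 83, 48]
t=2: [123, 142, 116, 135, 148, 151, 139, 138, 112]
t=3: [155, 152, 154, 152, 149, 147, 152, 152, 155]
t=4: [143, 144, 144, 145, 146, 147, 145, 145, 143]
t=5: [150, 150, 150, 149, 149, 149, 149, 150, 150]
t=6: [147, 147, 147, 147, 147, 147, 147, 147, 147]
t=7: [149, 149, 149, 149, 149, 149, 149, 149, 149]

Answer: [149, 149, 149, 149, 149, 149, 149, 149, 149]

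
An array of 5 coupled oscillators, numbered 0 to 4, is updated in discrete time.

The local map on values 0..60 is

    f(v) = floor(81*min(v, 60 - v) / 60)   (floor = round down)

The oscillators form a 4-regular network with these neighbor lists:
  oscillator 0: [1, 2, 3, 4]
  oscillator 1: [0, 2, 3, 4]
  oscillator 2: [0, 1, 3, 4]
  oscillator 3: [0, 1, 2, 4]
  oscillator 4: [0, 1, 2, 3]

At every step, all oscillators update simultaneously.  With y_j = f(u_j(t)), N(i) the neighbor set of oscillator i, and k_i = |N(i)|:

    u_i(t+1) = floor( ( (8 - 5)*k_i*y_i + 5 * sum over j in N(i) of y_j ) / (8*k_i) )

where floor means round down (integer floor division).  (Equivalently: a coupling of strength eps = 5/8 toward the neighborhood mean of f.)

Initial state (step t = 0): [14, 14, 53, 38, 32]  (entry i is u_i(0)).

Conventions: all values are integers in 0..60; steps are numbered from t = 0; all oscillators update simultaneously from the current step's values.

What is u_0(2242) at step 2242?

Simulating step by step:
t=0: [14, 14, 53, 38, 32]
t=1: [21, 21, 19, 23, 25]
t=2: [28, 28, 28, 29, 29]
t=3: [37, 37, 37, 38, 38]
t=4: [30, 30, 30, 29, 29]
t=5: [39, 39, 39, 39, 39]
t=6: [28, 28, 28, 28, 28]
t=7: [37, 37, 37, 37, 37]
t=8: [31, 31, 31, 31, 31]
t=9: [39, 39, 39, 39, 39]

Answer: u_0(2242) = 28
Key observation: The state at step 5, [39, 39, 39, 39, 39], reappears at step 9: the system is in a cycle of period 4 from step 5 on.  Therefore the state at step 2242 equals the state at step 5 + ((2242 - 5) mod 4) = 6, which is [28, 28, 28, 28, 28].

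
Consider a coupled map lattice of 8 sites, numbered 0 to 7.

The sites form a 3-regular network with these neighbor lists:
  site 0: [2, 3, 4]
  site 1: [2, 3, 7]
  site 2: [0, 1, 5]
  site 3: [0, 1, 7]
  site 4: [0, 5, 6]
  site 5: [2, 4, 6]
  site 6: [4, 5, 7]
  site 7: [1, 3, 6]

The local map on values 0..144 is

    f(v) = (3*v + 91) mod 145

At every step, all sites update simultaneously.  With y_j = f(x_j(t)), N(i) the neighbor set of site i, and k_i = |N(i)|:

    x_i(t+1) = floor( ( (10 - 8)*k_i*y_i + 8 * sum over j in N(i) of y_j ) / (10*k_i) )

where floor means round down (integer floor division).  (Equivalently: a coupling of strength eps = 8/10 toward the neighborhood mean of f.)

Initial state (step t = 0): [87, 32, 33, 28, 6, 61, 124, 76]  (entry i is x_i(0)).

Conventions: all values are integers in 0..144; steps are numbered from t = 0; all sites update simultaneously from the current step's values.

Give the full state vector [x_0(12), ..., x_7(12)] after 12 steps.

Answer: [50, 58, 52, 43, 31, 47, 23, 54]

Derivation:
t=0: [87, 32, 33, 28, 6, 61, 124, 76]
t=1: [61, 36, 71, 41, 80, 74, 76, 32]
t=2: [58, 44, 57, 73, 56, 27, 34, 48]
t=3: [90, 76, 83, 80, 74, 79, 71, 56]
t=4: [44, 60, 46, 65, 37, 30, 49, 45]
t=5: [90, 106, 80, 104, 66, 69, 65, 112]
t=6: [93, 101, 61, 109, 87, 88, 105, 126]
t=7: [101, 98, 92, 83, 82, 94, 66, 99]
t=8: [67, 79, 90, 89, 97, 88, 89, 96]
t=9: [62, 68, 42, 48, 54, 74, 79, 64]
t=10: [98, 81, 57, 91, 73, 62, 79, 63]
t=11: [75, 95, 95, 87, 74, 73, 84, 68]
t=12: [50, 58, 52, 43, 31, 47, 23, 54]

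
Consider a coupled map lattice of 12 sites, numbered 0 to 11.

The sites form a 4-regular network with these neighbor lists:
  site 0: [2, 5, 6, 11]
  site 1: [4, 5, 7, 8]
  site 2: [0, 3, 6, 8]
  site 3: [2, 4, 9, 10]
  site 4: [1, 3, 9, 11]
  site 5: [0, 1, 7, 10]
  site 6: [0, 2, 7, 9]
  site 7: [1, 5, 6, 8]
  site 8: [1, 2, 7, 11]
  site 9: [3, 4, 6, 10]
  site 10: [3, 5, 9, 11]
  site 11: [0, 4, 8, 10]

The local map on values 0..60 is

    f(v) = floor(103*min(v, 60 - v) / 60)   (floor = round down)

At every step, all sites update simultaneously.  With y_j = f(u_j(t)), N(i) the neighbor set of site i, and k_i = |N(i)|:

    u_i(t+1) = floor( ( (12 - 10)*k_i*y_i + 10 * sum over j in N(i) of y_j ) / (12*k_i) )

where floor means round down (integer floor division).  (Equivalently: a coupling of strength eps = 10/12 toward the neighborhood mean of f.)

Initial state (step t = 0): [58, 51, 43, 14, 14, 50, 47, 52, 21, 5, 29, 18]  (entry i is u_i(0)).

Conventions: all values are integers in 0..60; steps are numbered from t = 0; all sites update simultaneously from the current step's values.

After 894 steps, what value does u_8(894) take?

Simulating step by step:
t=0: [58, 51, 43, 14, 14, 50, 47, 52, 21, 5, 29, 18]
t=1: [20, 21, 22, 26, 20, 19, 14, 20, 24, 26, 24, 28]
t=2: [35, 35, 35, 39, 41, 35, 35, 33, 39, 37, 41, 39]
t=3: [40, 39, 39, 36, 37, 40, 42, 41, 40, 36, 37, 35]
t=4: [35, 34, 34, 39, 39, 35, 34, 33, 36, 37, 39, 37]
t=5: [42, 41, 41, 38, 38, 42, 42, 43, 42, 38, 38, 38]
t=6: [31, 31, 31, 35, 35, 31, 31, 30, 32, 35, 35, 34]
t=7: [47, 47, 47, 43, 43, 47, 47, 49, 48, 43, 43, 45]
t=8: [22, 22, 23, 27, 26, 22, 22, 20, 21, 27, 26, 25]
t=9: [38, 37, 39, 43, 42, 37, 38, 36, 37, 43, 42, 40]
t=10: [36, 37, 35, 30, 32, 37, 35, 38, 37, 31, 32, 34]
t=11: [41, 40, 43, 47, 46, 40, 42, 39, 40, 47, 46, 44]
t=12: [30, 32, 29, 24, 25, 31, 29, 33, 31, 24, 25, 28]
t=13: [49, 46, 47, 43, 44, 47, 47, 48, 47, 43, 44, 46]
t=14: [21, 22, 22, 26, 26, 22, 22, 22, 22, 26, 26, 23]
t=15: [37, 38, 38, 42, 41, 38, 38, 37, 37, 42, 41, 40]
t=16: [36, 36, 36, 32, 32, 36, 36, 37, 37, 32, 32, 35]
t=17: [41, 41, 42, 46, 45, 42, 42, 40, 40, 46, 45, 43]
t=18: [30, 30, 30, 25, 26, 30, 30, 31, 31, 25, 26, 29]
t=19: [50, 48, 48, 44, 45, 49, 48, 50, 49, 44, 45, 47]
t=20: [19, 19, 20, 24, 24, 19, 20, 18, 19, 24, 23, 21]
t=21: [33, 33, 34, 39, 38, 33, 34, 32, 32, 39, 37, 36]
t=22: [44, 44, 43, 38, 39, 44, 43, 46, 45, 38, 39, 42]
t=23: [28, 27, 29, 34, 33, 28, 29, 26, 27, 34, 33, 30]
t=24: [49, 46, 47, 45, 46, 46, 46, 46, 47, 45, 46, 47]
t=25: [22, 23, 22, 23, 24, 22, 22, 23, 22, 24, 24, 22]
t=26: [37, 38, 37, 39, 39, 38, 38, 37, 37, 39, 38, 38]
t=27: [37, 37, 37, 36, 36, 37, 38, 37, 38, 36, 36, 37]
t=28: [38, 39, 38, 40, 40, 39, 39, 38, 38, 40, 40, 39]
t=29: [36, 36, 36, 34, 34, 36, 36, 36, 36, 34, 34, 35]
t=30: [41, 41, 41, 43, 42, 41, 41, 41, 41, 43, 42, 42]
t=31: [31, 31, 31, 30, 30, 31, 31, 32, 31, 30, 30, 30]
t=32: [49, 49, 49, 50, 50, 49, 49, 48, 49, 50, 50, 50]
t=33: [17, 18, 17, 17, 17, 18, 18, 18, 18, 17, 17, 17]
t=34: [29, 29, 29, 29, 29, 29, 29, 30, 29, 29, 29, 29]
t=35: [49, 49, 49, 49, 49, 49, 49, 49, 49, 49, 49, 49]
t=36: [18, 18, 18, 18, 18, 18, 18, 18, 18, 18, 18, 18]
t=37: [30, 30, 30, 30, 30, 30, 30, 30, 30, 30, 30, 30]
t=38: [51, 51, 51, 51, 51, 51, 51, 51, 51, 51, 51, 51]
t=39: [15, 15, 15, 15, 15, 15, 15, 15, 15, 15, 15, 15]
t=40: [25, 25, 25, 25, 25, 25, 25, 25, 25, 25, 25, 25]
t=41: [42, 42, 42, 42, 42, 42, 42, 42, 42, 42, 42, 42]
t=42: [30, 30, 30, 30, 30, 30, 30, 30, 30, 30, 30, 30]

Answer: u_8(894) = 15
Key observation: The state at step 37, [30, 30, 30, 30, 30, 30, 30, 30, 30, 30, 30, 30], reappears at step 42: the system is in a cycle of period 5 from step 37 on.  Therefore the state at step 894 equals the state at step 37 + ((894 - 37) mod 5) = 39, which is [15, 15, 15, 15, 15, 15, 15, 15, 15, 15, 15, 15].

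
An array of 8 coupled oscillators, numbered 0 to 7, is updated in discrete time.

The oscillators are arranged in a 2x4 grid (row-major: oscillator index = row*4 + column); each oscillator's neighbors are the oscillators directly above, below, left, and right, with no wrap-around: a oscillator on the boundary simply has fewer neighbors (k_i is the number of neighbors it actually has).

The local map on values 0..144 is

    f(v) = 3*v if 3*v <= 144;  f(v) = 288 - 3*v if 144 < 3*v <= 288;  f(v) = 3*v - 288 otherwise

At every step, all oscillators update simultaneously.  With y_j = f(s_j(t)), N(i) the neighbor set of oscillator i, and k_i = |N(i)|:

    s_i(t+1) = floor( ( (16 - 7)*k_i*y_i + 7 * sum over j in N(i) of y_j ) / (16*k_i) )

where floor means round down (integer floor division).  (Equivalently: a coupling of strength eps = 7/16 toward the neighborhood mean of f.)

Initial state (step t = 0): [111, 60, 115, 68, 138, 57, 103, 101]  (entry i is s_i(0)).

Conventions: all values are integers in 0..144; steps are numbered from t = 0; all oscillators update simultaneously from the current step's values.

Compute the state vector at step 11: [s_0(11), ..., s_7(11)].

Answer: [67, 77, 72, 35, 60, 65, 51, 20]

Derivation:
t=0: [111, 60, 115, 68, 138, 57, 103, 101]
t=1: [76, 92, 63, 63, 106, 103, 39, 31]
t=2: [42, 33, 88, 97, 34, 35, 96, 99]
t=3: [114, 92, 28, 8, 107, 88, 20, 5]
t=4: [40, 30, 61, 35, 35, 28, 51, 26]
t=5: [110, 95, 107, 99, 103, 95, 114, 96]
t=6: [28, 13, 28, 12, 21, 13, 35, 13]
t=7: [69, 52, 73, 47, 62, 52, 82, 52]
t=8: [96, 115, 84, 123, 103, 114, 72, 114]
t=9: [17, 45, 50, 65, 23, 52, 61, 63]
t=10: [73, 122, 126, 104, 78, 119, 112, 99]
t=11: [67, 77, 72, 35, 60, 65, 51, 20]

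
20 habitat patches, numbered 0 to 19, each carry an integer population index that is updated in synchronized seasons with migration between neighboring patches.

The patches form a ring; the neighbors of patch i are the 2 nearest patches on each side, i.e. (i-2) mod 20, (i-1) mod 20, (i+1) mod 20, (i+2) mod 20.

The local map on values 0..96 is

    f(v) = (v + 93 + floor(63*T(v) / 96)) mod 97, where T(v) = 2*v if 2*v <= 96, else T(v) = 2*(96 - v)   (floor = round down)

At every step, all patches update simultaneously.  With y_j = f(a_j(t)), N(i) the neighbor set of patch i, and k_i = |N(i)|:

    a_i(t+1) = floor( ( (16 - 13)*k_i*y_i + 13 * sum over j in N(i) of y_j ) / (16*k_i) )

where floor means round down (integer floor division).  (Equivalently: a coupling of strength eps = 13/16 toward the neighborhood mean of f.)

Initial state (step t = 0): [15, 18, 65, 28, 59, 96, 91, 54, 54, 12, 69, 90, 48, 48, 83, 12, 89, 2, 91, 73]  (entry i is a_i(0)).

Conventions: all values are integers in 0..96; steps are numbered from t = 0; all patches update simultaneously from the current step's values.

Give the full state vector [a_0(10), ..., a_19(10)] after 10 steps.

Answer: [41, 35, 23, 5, 5, 5, 21, 34, 40, 47, 61, 60, 62, 69, 71, 64, 57, 54, 57, 48]

Derivation:
t=0: [15, 18, 65, 28, 59, 96, 91, 54, 54, 12, 69, 90, 48, 48, 83, 12, 89, 2, 91, 73]
t=1: [33, 26, 27, 39, 51, 51, 40, 45, 27, 27, 27, 26, 42, 46, 45, 44, 60, 43, 43, 32]
t=2: [70, 68, 56, 42, 50, 39, 32, 43, 52, 46, 64, 53, 42, 31, 21, 22, 40, 52, 67, 77]
t=3: [3, 21, 23, 38, 53, 70, 53, 52, 37, 24, 24, 36, 42, 51, 67, 50, 37, 29, 20, 3]
t=4: [28, 35, 37, 36, 30, 22, 21, 30, 39, 54, 71, 56, 46, 39, 39, 33, 39, 39, 37, 31]
t=5: [73, 72, 72, 69, 62, 60, 61, 49, 40, 34, 21, 21, 37, 50, 66, 83, 82, 78, 75, 74]
t=6: [1, 2, 2, 3, 4, 5, 22, 36, 43, 51, 66, 50, 35, 47, 58, 40, 38, 39, 20, 1]
t=7: [45, 39, 20, 2, 12, 28, 46, 46, 45, 39, 39, 21, 19, 37, 52, 53, 60, 78, 80, 63]
t=8: [27, 26, 30, 42, 26, 17, 19, 32, 37, 44, 51, 67, 51, 35, 28, 20, 4, 3, 2, 19]
t=9: [43, 62, 65, 60, 57, 58, 56, 44, 39, 33, 20, 19, 31, 37, 38, 36, 22, 17, 21, 30]
t=10: [41, 35, 23, 5, 5, 5, 21, 34, 40, 47, 61, 60, 62, 69, 71, 64, 57, 54, 57, 48]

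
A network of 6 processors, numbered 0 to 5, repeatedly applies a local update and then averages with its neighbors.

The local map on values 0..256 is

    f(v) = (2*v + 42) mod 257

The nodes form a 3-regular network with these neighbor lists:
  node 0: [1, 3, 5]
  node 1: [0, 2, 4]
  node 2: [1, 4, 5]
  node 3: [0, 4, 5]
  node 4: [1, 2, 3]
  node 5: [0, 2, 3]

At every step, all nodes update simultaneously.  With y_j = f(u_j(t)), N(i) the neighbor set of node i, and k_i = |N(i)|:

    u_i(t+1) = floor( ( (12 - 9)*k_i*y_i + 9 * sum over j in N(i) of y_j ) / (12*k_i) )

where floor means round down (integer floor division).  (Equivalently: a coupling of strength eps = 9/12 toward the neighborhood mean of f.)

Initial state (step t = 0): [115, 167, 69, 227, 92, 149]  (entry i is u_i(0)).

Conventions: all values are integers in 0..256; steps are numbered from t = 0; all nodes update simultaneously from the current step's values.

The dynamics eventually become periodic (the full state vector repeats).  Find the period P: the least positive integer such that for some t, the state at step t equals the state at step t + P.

Simulating step by step:
t=0: [115, 167, 69, 227, 92, 149]
t=1: [114, 135, 152, 140, 191, 129]
t=2: [44, 81, 88, 72, 94, 52]
t=3: [166, 195, 199, 173, 209, 170]
t=4: [137, 169, 171, 144, 173, 139]
t=5: [79, 110, 111, 81, 113, 80]
t=6: [152, 55, 56, 154, 56, 153]
t=7: [106, 137, 137, 106, 138, 106]
t=8: [205, 108, 108, 205, 108, 205]
t=9: [146, 49, 49, 146, 49, 146]
t=10: [92, 124, 124, 92, 124, 92]
t=11: [177, 81, 81, 177, 81, 177]
t=12: [155, 187, 187, 155, 187, 155]
t=13: [111, 143, 143, 111, 143, 111]
t=14: [23, 55, 55, 23, 55, 23]
t=15: [104, 136, 136, 104, 136, 104]
t=16: [201, 105, 105, 201, 105, 201]
t=17: [203, 235, 235, 203, 235, 203]
t=18: [207, 239, 239, 207, 239, 207]
t=19: [150, 54, 54, 150, 54, 150]
t=20: [101, 133, 133, 101, 133, 101]
t=21: [195, 99, 99, 195, 99, 195]
t=22: [191, 223, 223, 191, 223, 191]
t=23: [183, 215, 215, 183, 215, 183]
t=24: [167, 199, 199, 167, 199, 167]
t=25: [135, 167, 167, 135, 167, 135]
t=26: [71, 103, 103, 71, 103, 71]
t=27: [200, 232, 232, 200, 232, 200]
t=28: [201, 233, 233, 201, 233, 201]
t=29: [203, 235, 235, 203, 235, 203]

Answer: 12
Key observation: The state at step 17, [203, 235, 235, 203, 235, 203], reappears at step 29 — and no state repeats earlier — so the cycle the system enters has period 12.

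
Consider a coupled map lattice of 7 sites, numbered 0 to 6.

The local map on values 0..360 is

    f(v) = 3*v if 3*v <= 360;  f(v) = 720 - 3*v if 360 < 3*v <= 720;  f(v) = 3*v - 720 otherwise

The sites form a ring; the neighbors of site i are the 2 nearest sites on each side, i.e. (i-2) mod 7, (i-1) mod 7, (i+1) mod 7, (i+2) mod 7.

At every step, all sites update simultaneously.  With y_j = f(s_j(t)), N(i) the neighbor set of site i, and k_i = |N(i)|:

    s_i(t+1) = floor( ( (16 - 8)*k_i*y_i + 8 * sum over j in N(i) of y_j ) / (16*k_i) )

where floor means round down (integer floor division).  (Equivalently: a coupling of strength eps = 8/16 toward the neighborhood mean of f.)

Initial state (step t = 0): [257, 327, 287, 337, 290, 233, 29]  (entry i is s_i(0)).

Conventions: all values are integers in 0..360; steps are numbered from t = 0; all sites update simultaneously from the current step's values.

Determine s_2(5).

Simulating step by step:
t=0: [257, 327, 287, 337, 290, 233, 29]
t=1: [89, 201, 164, 217, 142, 82, 103]
t=2: [246, 167, 207, 145, 253, 240, 270]
t=3: [60, 171, 119, 187, 78, 54, 79]
t=4: [210, 220, 276, 199, 231, 182, 216]
t=5: [96, 79, 91, 107, 73, 126, 79]

Answer: s_2(5) = 91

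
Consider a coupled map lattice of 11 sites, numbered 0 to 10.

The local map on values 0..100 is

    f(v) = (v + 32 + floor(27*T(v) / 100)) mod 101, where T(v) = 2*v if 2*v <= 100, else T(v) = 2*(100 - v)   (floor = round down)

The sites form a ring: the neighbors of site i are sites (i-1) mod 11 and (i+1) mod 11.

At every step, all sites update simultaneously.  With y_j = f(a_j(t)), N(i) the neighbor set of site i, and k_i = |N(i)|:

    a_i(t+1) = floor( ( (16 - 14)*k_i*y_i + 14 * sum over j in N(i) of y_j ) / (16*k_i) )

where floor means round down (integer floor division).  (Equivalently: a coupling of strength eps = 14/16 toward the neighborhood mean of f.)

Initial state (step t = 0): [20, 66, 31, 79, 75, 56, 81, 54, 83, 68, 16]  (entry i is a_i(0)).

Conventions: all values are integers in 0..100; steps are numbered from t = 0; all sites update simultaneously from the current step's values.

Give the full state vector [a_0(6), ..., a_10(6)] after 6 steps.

Simulating step by step:
t=0: [20, 66, 31, 79, 75, 56, 81, 54, 83, 68, 16]
t=1: [38, 63, 25, 45, 15, 19, 11, 20, 13, 36, 41]
t=2: [58, 71, 14, 54, 33, 52, 59, 51, 71, 75, 89]
t=3: [19, 30, 18, 60, 17, 42, 8, 13, 13, 20, 16]
t=4: [66, 62, 46, 52, 54, 56, 70, 48, 56, 55, 60]
t=5: [12, 8, 9, 5, 9, 12, 8, 12, 7, 10, 12]
t=6: [47, 47, 41, 44, 44, 45, 49, 43, 47, 46, 48]

Answer: [47, 47, 41, 44, 44, 45, 49, 43, 47, 46, 48]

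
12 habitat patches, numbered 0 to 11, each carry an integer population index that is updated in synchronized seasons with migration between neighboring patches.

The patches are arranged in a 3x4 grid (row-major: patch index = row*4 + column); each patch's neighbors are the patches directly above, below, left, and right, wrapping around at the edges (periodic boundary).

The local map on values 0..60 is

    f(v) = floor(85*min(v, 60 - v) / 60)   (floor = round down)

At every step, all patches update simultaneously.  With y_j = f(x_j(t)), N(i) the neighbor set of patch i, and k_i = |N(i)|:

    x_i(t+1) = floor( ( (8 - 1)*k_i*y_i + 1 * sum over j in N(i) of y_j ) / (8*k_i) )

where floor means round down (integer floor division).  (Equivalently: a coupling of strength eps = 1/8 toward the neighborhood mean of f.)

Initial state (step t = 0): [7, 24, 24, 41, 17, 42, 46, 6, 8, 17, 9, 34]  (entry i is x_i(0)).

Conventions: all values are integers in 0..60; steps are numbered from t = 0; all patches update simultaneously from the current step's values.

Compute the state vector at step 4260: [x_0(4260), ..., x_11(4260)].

Simulating step by step:
t=0: [7, 24, 24, 41, 17, 42, 46, 6, 8, 17, 9, 34]
t=1: [10, 32, 32, 25, 22, 25, 19, 10, 12, 23, 14, 33]
t=2: [16, 37, 37, 33, 29, 34, 26, 16, 18, 31, 20, 35]
t=3: [23, 32, 32, 36, 39, 36, 35, 23, 26, 39, 29, 34]
t=4: [32, 38, 38, 34, 29, 33, 35, 32, 35, 30, 40, 35]
t=5: [38, 31, 31, 36, 40, 37, 34, 38, 35, 40, 28, 34]
t=6: [31, 40, 40, 34, 28, 32, 35, 31, 34, 29, 38, 35]
t=7: [40, 29, 28, 36, 39, 38, 34, 40, 36, 40, 31, 35]
t=8: [28, 39, 38, 33, 29, 31, 35, 28, 33, 29, 40, 34]
t=9: [38, 30, 31, 37, 40, 40, 34, 38, 38, 40, 28, 35]
t=10: [31, 40, 40, 32, 28, 28, 35, 31, 30, 28, 38, 34]
t=11: [40, 29, 28, 38, 39, 38, 34, 40, 41, 38, 31, 36]
t=12: [28, 39, 38, 31, 28, 31, 35, 28, 26, 31, 40, 33]
t=13: [38, 30, 31, 40, 38, 40, 34, 38, 36, 40, 29, 37]
t=14: [31, 40, 40, 28, 31, 28, 35, 31, 33, 29, 40, 32]
t=15: [40, 29, 28, 38, 40, 38, 34, 40, 38, 40, 28, 38]
t=16: [28, 39, 38, 31, 28, 31, 35, 28, 30, 28, 38, 31]
t=17: [38, 30, 31, 40, 39, 40, 35, 39, 41, 38, 31, 40]
t=18: [31, 40, 40, 28, 28, 28, 34, 29, 26, 31, 40, 28]
t=19: [40, 29, 28, 38, 39, 38, 35, 40, 36, 39, 29, 38]
t=20: [28, 39, 38, 31, 29, 31, 34, 28, 33, 29, 40, 31]
t=21: [38, 30, 31, 40, 40, 40, 35, 39, 38, 40, 29, 40]
t=22: [31, 40, 40, 28, 28, 28, 34, 29, 30, 28, 40, 28]
t=23: [40, 29, 28, 38, 39, 38, 35, 40, 41, 38, 28, 38]
t=24: [28, 39, 38, 31, 28, 31, 34, 28, 26, 31, 38, 31]
t=25: [38, 30, 31, 40, 38, 40, 35, 39, 36, 40, 31, 40]
t=26: [31, 40, 40, 28, 30, 28, 34, 29, 33, 29, 40, 28]
t=27: [40, 29, 28, 38, 41, 38, 35, 40, 38, 40, 29, 38]
t=28: [28, 39, 38, 31, 26, 31, 34, 28, 30, 29, 40, 31]
t=29: [38, 30, 31, 40, 36, 40, 35, 38, 41, 40, 29, 40]
t=30: [31, 40, 40, 28, 33, 28, 35, 31, 26, 28, 40, 28]
t=31: [40, 29, 28, 38, 38, 38, 34, 40, 36, 38, 28, 38]
t=32: [28, 39, 38, 31, 30, 31, 35, 28, 33, 31, 38, 31]
t=33: [38, 30, 31, 40, 41, 40, 35, 39, 38, 40, 31, 40]
t=34: [31, 40, 40, 28, 26, 28, 34, 29, 30, 28, 40, 28]
t=35: [40, 29, 28, 38, 36, 38, 35, 40, 41, 38, 28, 38]
t=36: [28, 39, 38, 31, 33, 31, 34, 28, 26, 31, 38, 31]
t=37: [38, 30, 31, 40, 38, 40, 35, 39, 36, 40, 31, 40]

Answer: [28, 39, 38, 31, 33, 31, 34, 28, 26, 31, 38, 31]
Key observation: The state at step 25, [38, 30, 31, 40, 38, 40, 35, 39, 36, 40, 31, 40], reappears at step 37: the system is in a cycle of period 12 from step 25 on.  Therefore the state at step 4260 equals the state at step 25 + ((4260 - 25) mod 12) = 36, which is [28, 39, 38, 31, 33, 31, 34, 28, 26, 31, 38, 31].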